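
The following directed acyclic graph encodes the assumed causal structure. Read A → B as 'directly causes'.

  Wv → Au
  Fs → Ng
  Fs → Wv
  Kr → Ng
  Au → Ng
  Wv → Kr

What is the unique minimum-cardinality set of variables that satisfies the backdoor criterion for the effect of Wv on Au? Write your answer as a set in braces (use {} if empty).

Variables eligible for adjustment (non-descendants of Wv, excluding Wv and Au): {Fs}.
Backdoor paths from Wv to Au:
  P1: Wv <- Fs -> Ng <- Au
Each backdoor path contains an unconditioned collider, so every path is already blocked with the empty conditioning set:
  P1: blocked at collider Ng (neither it nor any descendant is in the conditioning set).
The empty set is therefore the unique smallest valid set.

{}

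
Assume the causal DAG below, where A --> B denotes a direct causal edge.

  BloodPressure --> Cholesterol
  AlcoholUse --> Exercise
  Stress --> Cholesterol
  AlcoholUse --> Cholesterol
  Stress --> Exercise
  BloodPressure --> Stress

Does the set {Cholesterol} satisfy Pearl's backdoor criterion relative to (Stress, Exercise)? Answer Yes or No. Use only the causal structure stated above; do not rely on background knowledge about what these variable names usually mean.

No

Backdoor paths from Stress to Exercise (paths whose first edge points into Stress):
  P1: Stress <- BloodPressure -> Cholesterol <- AlcoholUse -> Exercise
Condition 1 (no descendant of Stress in the set): FAILS — Cholesterol is a descendant of Stress.
Condition 2 (every backdoor path blocked by {Cholesterol}):
  P1: open — collider(s) Cholesterol are conditioned on (or have a conditioned descendant) and no non-collider on the path is in the set.
{Cholesterol} does not satisfy the backdoor criterion.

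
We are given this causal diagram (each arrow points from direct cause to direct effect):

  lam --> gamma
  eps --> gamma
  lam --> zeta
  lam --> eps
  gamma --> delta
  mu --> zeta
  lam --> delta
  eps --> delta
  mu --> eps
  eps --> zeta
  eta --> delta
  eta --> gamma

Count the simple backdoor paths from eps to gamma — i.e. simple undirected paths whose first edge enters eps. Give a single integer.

6

A backdoor path from eps to gamma is any simple undirected path whose first edge points into eps (i.e. leaves eps via a parent).
Parents of eps: {lam, mu}.
Enumerating:
  P1: eps <- mu -> zeta <- lam -> gamma
  P2: eps <- mu -> zeta <- lam -> delta <- eta -> gamma
  P3: eps <- mu -> zeta <- lam -> delta <- gamma
  P4: eps <- lam -> gamma
  P5: eps <- lam -> delta <- eta -> gamma
  P6: eps <- lam -> delta <- gamma
That exhausts the simple backdoor paths. Count: 6.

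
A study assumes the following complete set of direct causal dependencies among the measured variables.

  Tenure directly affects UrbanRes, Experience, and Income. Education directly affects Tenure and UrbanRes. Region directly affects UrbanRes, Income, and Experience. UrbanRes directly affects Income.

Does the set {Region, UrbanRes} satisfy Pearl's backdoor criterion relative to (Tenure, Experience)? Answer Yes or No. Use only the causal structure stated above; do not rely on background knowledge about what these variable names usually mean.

No

Backdoor paths from Tenure to Experience (paths whose first edge points into Tenure):
  P1: Tenure <- Education -> UrbanRes <- Region -> Experience
  P2: Tenure <- Education -> UrbanRes -> Income <- Region -> Experience
Condition 1 (no descendant of Tenure in the set): FAILS — UrbanRes is a descendant of Tenure.
Condition 2 (every backdoor path blocked by {Region, UrbanRes}):
  P1: blocked at fork node Region ∈ conditioning set.
  P2: blocked at chain node UrbanRes ∈ conditioning set.
{Region, UrbanRes} does not satisfy the backdoor criterion.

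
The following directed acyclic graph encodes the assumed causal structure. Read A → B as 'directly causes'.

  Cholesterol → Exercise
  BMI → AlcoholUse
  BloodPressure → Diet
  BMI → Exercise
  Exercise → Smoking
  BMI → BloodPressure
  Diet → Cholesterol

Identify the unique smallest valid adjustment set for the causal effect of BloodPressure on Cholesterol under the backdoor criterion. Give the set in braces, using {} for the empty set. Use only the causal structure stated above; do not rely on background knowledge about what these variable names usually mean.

{}

Variables eligible for adjustment (non-descendants of BloodPressure, excluding BloodPressure and Cholesterol): {AlcoholUse, BMI}.
Backdoor paths from BloodPressure to Cholesterol:
  P1: BloodPressure <- BMI -> Exercise <- Cholesterol
Each backdoor path contains an unconditioned collider, so every path is already blocked with the empty conditioning set:
  P1: blocked at collider Exercise (neither it nor any descendant is in the conditioning set).
The empty set is therefore the unique smallest valid set.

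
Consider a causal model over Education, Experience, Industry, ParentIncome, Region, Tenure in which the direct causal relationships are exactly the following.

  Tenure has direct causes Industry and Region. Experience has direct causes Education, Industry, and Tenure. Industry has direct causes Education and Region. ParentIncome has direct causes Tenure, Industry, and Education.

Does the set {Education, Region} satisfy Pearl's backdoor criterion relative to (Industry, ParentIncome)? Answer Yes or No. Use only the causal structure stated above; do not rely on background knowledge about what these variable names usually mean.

Yes

Backdoor paths from Industry to ParentIncome (paths whose first edge points into Industry):
  P1: Industry <- Region -> Tenure -> Experience <- Education -> ParentIncome
  P2: Industry <- Region -> Tenure -> ParentIncome
  P3: Industry <- Education -> Experience <- Tenure -> ParentIncome
  P4: Industry <- Education -> ParentIncome
Condition 1 (no descendant of Industry in the set): holds — descendants of Industry are {Experience, ParentIncome, Tenure}; none are in {Education, Region}.
Condition 2 (every backdoor path blocked by {Education, Region}):
  P1: blocked at fork node Region ∈ conditioning set.
  P2: blocked at fork node Region ∈ conditioning set.
  P3: blocked at fork node Education ∈ conditioning set.
  P4: blocked at fork node Education ∈ conditioning set.
{Education, Region} satisfies the backdoor criterion.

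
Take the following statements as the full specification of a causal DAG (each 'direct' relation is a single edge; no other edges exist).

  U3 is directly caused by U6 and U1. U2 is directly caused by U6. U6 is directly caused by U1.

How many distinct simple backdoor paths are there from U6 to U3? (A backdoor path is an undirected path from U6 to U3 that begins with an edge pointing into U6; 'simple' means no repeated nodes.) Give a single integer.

1

A backdoor path from U6 to U3 is any simple undirected path whose first edge points into U6 (i.e. leaves U6 via a parent).
Parents of U6: {U1}.
Enumerating:
  P1: U6 <- U1 -> U3
That exhausts the simple backdoor paths. Count: 1.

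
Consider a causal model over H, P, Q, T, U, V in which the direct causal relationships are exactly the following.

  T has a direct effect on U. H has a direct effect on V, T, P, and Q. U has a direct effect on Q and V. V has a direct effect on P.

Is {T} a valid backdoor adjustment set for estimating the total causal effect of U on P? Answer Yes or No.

Backdoor paths from U to P (paths whose first edge points into U):
  P1: U <- T <- H -> V -> P
  P2: U <- T <- H -> P
Condition 1 (no descendant of U in the set): holds — descendants of U are {P, Q, V}; none are in {T}.
Condition 2 (every backdoor path blocked by {T}):
  P1: blocked at chain node T ∈ conditioning set.
  P2: blocked at chain node T ∈ conditioning set.
{T} satisfies the backdoor criterion.

Yes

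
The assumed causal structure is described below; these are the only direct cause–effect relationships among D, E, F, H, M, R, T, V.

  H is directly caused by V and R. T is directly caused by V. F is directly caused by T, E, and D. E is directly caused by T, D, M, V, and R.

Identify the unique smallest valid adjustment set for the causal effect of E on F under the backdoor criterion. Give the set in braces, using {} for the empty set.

{D, T}

Variables eligible for adjustment (non-descendants of E, excluding E and F): {D, H, M, R, T, V}.
Backdoor paths from E to F:
  P1: E <- D -> F
  P2: E <- R -> H <- V -> T -> F
  P3: E <- V -> T -> F
  P4: E <- T -> F
The empty set is not sufficient: P1 (E <- D -> F) has no collider blocking it and no conditioned non-collider, so it is open.
Try {D, T}:
  P1: blocked at fork node D ∈ conditioning set.
  P2: blocked at collider H (neither it nor any descendant is in the conditioning set).
  P3: blocked at chain node T ∈ conditioning set.
  P4: blocked at fork node T ∈ conditioning set.
{D, T} contains no descendant of E and blocks every backdoor path.
Every element of {D, T} is needed (dropping D leaves P1 open; dropping T leaves P3 open), so no proper subset is valid.
Among all size-2 subsets of the eligible variables, only {D, T} blocks every backdoor path, so it is the unique smallest valid adjustment set.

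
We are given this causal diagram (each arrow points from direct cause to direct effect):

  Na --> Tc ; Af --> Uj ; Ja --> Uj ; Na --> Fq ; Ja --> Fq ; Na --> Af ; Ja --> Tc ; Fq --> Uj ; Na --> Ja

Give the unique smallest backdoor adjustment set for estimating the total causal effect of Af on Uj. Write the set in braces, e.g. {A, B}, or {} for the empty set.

Variables eligible for adjustment (non-descendants of Af, excluding Af and Uj): {Fq, Ja, Na, Tc}.
Backdoor paths from Af to Uj:
  P1: Af <- Na -> Ja -> Fq -> Uj
  P2: Af <- Na -> Ja -> Uj
  P3: Af <- Na -> Fq <- Ja -> Uj
  P4: Af <- Na -> Fq -> Uj
  P5: Af <- Na -> Tc <- Ja -> Fq -> Uj
  P6: Af <- Na -> Tc <- Ja -> Uj
The empty set is not sufficient: P1 (Af <- Na -> Ja -> Fq -> Uj) has no collider blocking it and no conditioned non-collider, so it is open.
Try {Na}:
  P1: blocked at fork node Na ∈ conditioning set.
  P2: blocked at fork node Na ∈ conditioning set.
  P3: blocked at fork node Na ∈ conditioning set.
  P4: blocked at fork node Na ∈ conditioning set.
  P5: blocked at fork node Na ∈ conditioning set.
  P6: blocked at fork node Na ∈ conditioning set.
{Na} contains no descendant of Af and blocks every backdoor path.
No other singleton works — e.g. {Ja} leaves P4 open — so {Na} is the unique smallest valid adjustment set.

{Na}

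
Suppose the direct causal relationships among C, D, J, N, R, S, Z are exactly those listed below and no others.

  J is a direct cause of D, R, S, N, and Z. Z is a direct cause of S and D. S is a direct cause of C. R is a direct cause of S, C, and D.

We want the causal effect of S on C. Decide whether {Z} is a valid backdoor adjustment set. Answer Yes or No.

Backdoor paths from S to C (paths whose first edge points into S):
  P1: S <- J -> Z -> D <- R -> C
  P2: S <- J -> R -> C
  P3: S <- J -> D <- R -> C
  P4: S <- Z <- J -> R -> C
  P5: S <- Z <- J -> D <- R -> C
  P6: S <- Z -> D <- J -> R -> C
  P7: S <- Z -> D <- R -> C
  P8: S <- R -> C
Condition 1 (no descendant of S in the set): holds — descendants of S are {C}; none are in {Z}.
Condition 2 (every backdoor path blocked by {Z}):
  P1: blocked at chain node Z ∈ conditioning set.
  P2: open — no interior node is in the conditioning set.
  P3: blocked at collider D (neither it nor any descendant is in the conditioning set).
  P4: blocked at chain node Z ∈ conditioning set.
  P5: blocked at chain node Z ∈ conditioning set.
  P6: blocked at fork node Z ∈ conditioning set.
  P7: blocked at fork node Z ∈ conditioning set.
  P8: open — no interior node is in the conditioning set.
{Z} does not satisfy the backdoor criterion.

No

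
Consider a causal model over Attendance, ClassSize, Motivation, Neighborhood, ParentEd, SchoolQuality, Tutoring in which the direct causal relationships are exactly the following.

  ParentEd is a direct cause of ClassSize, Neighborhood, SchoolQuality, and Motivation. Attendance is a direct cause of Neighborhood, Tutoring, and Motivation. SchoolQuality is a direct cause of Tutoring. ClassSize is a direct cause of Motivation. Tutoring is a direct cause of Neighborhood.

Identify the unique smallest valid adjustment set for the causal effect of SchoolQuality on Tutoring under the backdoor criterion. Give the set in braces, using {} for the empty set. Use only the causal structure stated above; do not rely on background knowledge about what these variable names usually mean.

{}

Variables eligible for adjustment (non-descendants of SchoolQuality, excluding SchoolQuality and Tutoring): {Attendance, ClassSize, Motivation, ParentEd}.
Backdoor paths from SchoolQuality to Tutoring:
  P1: SchoolQuality <- ParentEd -> ClassSize -> Motivation <- Attendance -> Tutoring
  P2: SchoolQuality <- ParentEd -> ClassSize -> Motivation <- Attendance -> Neighborhood <- Tutoring
  P3: SchoolQuality <- ParentEd -> Motivation <- Attendance -> Tutoring
  P4: SchoolQuality <- ParentEd -> Motivation <- Attendance -> Neighborhood <- Tutoring
  P5: SchoolQuality <- ParentEd -> Neighborhood <- Attendance -> Tutoring
  P6: SchoolQuality <- ParentEd -> Neighborhood <- Tutoring
Each backdoor path contains an unconditioned collider, so every path is already blocked with the empty conditioning set:
  P1: blocked at collider Motivation (neither it nor any descendant is in the conditioning set).
  P2: blocked at collider Motivation (neither it nor any descendant is in the conditioning set).
  P3: blocked at collider Motivation (neither it nor any descendant is in the conditioning set).
  P4: blocked at collider Motivation (neither it nor any descendant is in the conditioning set).
  P5: blocked at collider Neighborhood (neither it nor any descendant is in the conditioning set).
  P6: blocked at collider Neighborhood (neither it nor any descendant is in the conditioning set).
The empty set is therefore the unique smallest valid set.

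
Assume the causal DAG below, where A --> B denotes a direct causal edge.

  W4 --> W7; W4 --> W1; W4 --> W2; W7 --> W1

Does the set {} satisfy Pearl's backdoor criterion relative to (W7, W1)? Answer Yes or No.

Backdoor paths from W7 to W1 (paths whose first edge points into W7):
  P1: W7 <- W4 -> W1
Condition 1 (no descendant of W7 in the set): holds — descendants of W7 are {W1}; none are in {}.
Condition 2 (every backdoor path blocked by {}):
  P1: open — no interior node is in the conditioning set.
{} does not satisfy the backdoor criterion.

No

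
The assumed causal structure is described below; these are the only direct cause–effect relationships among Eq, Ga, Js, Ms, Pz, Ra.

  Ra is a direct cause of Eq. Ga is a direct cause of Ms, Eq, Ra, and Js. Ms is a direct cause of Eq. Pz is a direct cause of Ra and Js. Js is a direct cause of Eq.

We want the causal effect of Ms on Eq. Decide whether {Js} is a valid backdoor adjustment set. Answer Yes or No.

Backdoor paths from Ms to Eq (paths whose first edge points into Ms):
  P1: Ms <- Ga -> Ra <- Pz -> Js -> Eq
  P2: Ms <- Ga -> Ra -> Eq
  P3: Ms <- Ga -> Js <- Pz -> Ra -> Eq
  P4: Ms <- Ga -> Js -> Eq
  P5: Ms <- Ga -> Eq
Condition 1 (no descendant of Ms in the set): holds — descendants of Ms are {Eq}; none are in {Js}.
Condition 2 (every backdoor path blocked by {Js}):
  P1: blocked at collider Ra (neither it nor any descendant is in the conditioning set).
  P2: open — no interior node is in the conditioning set.
  P3: open — collider(s) Js are conditioned on (or have a conditioned descendant) and no non-collider on the path is in the set.
  P4: blocked at chain node Js ∈ conditioning set.
  P5: open — no interior node is in the conditioning set.
{Js} does not satisfy the backdoor criterion.

No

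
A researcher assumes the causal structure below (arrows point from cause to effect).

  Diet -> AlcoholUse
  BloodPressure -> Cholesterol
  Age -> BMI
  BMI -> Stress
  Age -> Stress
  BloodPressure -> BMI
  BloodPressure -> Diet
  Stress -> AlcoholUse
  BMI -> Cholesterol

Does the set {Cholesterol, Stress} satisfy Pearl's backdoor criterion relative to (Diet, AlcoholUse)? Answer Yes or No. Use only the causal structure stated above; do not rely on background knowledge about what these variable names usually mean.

Yes

Backdoor paths from Diet to AlcoholUse (paths whose first edge points into Diet):
  P1: Diet <- BloodPressure -> BMI <- Age -> Stress -> AlcoholUse
  P2: Diet <- BloodPressure -> BMI -> Stress -> AlcoholUse
  P3: Diet <- BloodPressure -> Cholesterol <- BMI <- Age -> Stress -> AlcoholUse
  P4: Diet <- BloodPressure -> Cholesterol <- BMI -> Stress -> AlcoholUse
Condition 1 (no descendant of Diet in the set): holds — descendants of Diet are {AlcoholUse}; none are in {Cholesterol, Stress}.
Condition 2 (every backdoor path blocked by {Cholesterol, Stress}):
  P1: blocked at chain node Stress ∈ conditioning set.
  P2: blocked at chain node Stress ∈ conditioning set.
  P3: blocked at chain node Stress ∈ conditioning set.
  P4: blocked at chain node Stress ∈ conditioning set.
{Cholesterol, Stress} satisfies the backdoor criterion.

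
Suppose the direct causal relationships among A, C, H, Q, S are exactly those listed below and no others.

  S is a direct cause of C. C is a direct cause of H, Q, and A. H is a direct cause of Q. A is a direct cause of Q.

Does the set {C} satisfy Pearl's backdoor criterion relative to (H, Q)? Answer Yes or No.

Yes

Backdoor paths from H to Q (paths whose first edge points into H):
  P1: H <- C -> A -> Q
  P2: H <- C -> Q
Condition 1 (no descendant of H in the set): holds — descendants of H are {Q}; none are in {C}.
Condition 2 (every backdoor path blocked by {C}):
  P1: blocked at fork node C ∈ conditioning set.
  P2: blocked at fork node C ∈ conditioning set.
{C} satisfies the backdoor criterion.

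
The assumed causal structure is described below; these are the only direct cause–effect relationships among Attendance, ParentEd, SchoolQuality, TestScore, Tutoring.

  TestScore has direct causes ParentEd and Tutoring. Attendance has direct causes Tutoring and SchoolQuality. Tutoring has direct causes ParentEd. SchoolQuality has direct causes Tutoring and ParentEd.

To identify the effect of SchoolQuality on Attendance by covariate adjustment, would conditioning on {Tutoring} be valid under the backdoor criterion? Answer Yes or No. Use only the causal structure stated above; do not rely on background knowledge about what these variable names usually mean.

Yes

Backdoor paths from SchoolQuality to Attendance (paths whose first edge points into SchoolQuality):
  P1: SchoolQuality <- ParentEd -> Tutoring -> Attendance
  P2: SchoolQuality <- ParentEd -> TestScore <- Tutoring -> Attendance
  P3: SchoolQuality <- Tutoring -> Attendance
Condition 1 (no descendant of SchoolQuality in the set): holds — descendants of SchoolQuality are {Attendance}; none are in {Tutoring}.
Condition 2 (every backdoor path blocked by {Tutoring}):
  P1: blocked at chain node Tutoring ∈ conditioning set.
  P2: blocked at collider TestScore (neither it nor any descendant is in the conditioning set).
  P3: blocked at fork node Tutoring ∈ conditioning set.
{Tutoring} satisfies the backdoor criterion.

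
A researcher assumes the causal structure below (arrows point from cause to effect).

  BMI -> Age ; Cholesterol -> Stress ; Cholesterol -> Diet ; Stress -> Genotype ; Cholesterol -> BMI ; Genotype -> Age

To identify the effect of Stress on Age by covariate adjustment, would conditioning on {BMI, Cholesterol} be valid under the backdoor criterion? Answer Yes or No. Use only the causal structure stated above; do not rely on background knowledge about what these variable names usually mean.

Yes

Backdoor paths from Stress to Age (paths whose first edge points into Stress):
  P1: Stress <- Cholesterol -> BMI -> Age
Condition 1 (no descendant of Stress in the set): holds — descendants of Stress are {Age, Genotype}; none are in {BMI, Cholesterol}.
Condition 2 (every backdoor path blocked by {BMI, Cholesterol}):
  P1: blocked at fork node Cholesterol ∈ conditioning set.
{BMI, Cholesterol} satisfies the backdoor criterion.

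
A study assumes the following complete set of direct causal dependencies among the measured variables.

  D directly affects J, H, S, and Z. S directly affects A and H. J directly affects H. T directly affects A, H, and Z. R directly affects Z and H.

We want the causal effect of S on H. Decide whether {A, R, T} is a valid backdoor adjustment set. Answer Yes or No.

Backdoor paths from S to H (paths whose first edge points into S):
  P1: S <- D -> Z <- R -> H
  P2: S <- D -> Z <- T -> H
  P3: S <- D -> J -> H
  P4: S <- D -> H
Condition 1 (no descendant of S in the set): FAILS — A is a descendant of S.
Condition 2 (every backdoor path blocked by {A, R, T}):
  P1: blocked at collider Z (neither it nor any descendant is in the conditioning set).
  P2: blocked at collider Z (neither it nor any descendant is in the conditioning set).
  P3: open — no interior node is in the conditioning set.
  P4: open — no interior node is in the conditioning set.
{A, R, T} does not satisfy the backdoor criterion.

No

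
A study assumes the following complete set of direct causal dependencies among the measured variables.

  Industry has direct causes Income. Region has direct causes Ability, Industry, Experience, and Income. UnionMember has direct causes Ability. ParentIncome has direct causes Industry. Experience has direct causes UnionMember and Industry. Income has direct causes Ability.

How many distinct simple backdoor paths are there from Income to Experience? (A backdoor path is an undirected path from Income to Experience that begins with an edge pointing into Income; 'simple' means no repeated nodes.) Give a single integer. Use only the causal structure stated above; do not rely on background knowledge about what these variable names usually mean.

3

A backdoor path from Income to Experience is any simple undirected path whose first edge points into Income (i.e. leaves Income via a parent).
Parents of Income: {Ability}.
Enumerating:
  P1: Income <- Ability -> UnionMember -> Experience
  P2: Income <- Ability -> Region <- Industry -> Experience
  P3: Income <- Ability -> Region <- Experience
That exhausts the simple backdoor paths. Count: 3.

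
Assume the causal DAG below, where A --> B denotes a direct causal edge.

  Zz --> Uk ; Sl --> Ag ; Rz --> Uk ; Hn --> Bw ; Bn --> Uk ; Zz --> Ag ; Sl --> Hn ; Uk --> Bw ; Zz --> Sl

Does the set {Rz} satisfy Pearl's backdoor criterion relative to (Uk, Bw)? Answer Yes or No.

No

Backdoor paths from Uk to Bw (paths whose first edge points into Uk):
  P1: Uk <- Zz -> Sl -> Hn -> Bw
  P2: Uk <- Zz -> Ag <- Sl -> Hn -> Bw
Condition 1 (no descendant of Uk in the set): holds — descendants of Uk are {Bw}; none are in {Rz}.
Condition 2 (every backdoor path blocked by {Rz}):
  P1: open — no interior node is in the conditioning set.
  P2: blocked at collider Ag (neither it nor any descendant is in the conditioning set).
{Rz} does not satisfy the backdoor criterion.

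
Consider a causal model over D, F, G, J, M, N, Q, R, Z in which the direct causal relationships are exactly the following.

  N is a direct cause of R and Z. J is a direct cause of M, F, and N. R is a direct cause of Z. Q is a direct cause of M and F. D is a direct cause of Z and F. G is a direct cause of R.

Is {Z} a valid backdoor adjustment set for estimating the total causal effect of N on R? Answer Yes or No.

No

Backdoor paths from N to R (paths whose first edge points into N):
  P1: N <- J -> M <- Q -> F <- D -> Z <- R
  P2: N <- J -> F <- D -> Z <- R
Condition 1 (no descendant of N in the set): FAILS — Z is a descendant of N.
Condition 2 (every backdoor path blocked by {Z}):
  P1: blocked at collider M (neither it nor any descendant is in the conditioning set).
  P2: blocked at collider F (neither it nor any descendant is in the conditioning set).
{Z} does not satisfy the backdoor criterion.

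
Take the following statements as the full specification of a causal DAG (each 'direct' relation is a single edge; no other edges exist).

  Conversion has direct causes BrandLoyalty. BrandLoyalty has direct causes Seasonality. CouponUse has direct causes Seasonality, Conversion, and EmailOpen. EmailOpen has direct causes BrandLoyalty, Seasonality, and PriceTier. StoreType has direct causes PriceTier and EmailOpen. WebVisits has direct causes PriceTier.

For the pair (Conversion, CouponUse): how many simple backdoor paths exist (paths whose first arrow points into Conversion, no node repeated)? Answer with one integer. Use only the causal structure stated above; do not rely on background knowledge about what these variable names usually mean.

A backdoor path from Conversion to CouponUse is any simple undirected path whose first edge points into Conversion (i.e. leaves Conversion via a parent).
Parents of Conversion: {BrandLoyalty}.
Enumerating:
  P1: Conversion <- BrandLoyalty <- Seasonality -> EmailOpen -> CouponUse
  P2: Conversion <- BrandLoyalty <- Seasonality -> CouponUse
  P3: Conversion <- BrandLoyalty -> EmailOpen <- Seasonality -> CouponUse
  P4: Conversion <- BrandLoyalty -> EmailOpen -> CouponUse
That exhausts the simple backdoor paths. Count: 4.

4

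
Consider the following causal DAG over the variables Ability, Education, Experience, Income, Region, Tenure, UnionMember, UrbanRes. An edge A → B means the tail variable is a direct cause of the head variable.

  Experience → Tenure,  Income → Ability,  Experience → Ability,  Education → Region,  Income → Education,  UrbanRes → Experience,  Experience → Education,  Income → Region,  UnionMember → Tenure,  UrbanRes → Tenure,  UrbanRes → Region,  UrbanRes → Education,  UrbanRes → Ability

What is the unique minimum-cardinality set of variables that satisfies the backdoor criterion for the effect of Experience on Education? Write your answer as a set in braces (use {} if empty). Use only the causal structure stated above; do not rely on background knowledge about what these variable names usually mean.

Variables eligible for adjustment (non-descendants of Experience, excluding Experience and Education): {Income, UnionMember, UrbanRes}.
Backdoor paths from Experience to Education:
  P1: Experience <- UrbanRes -> Education
  P2: Experience <- UrbanRes -> Region <- Income -> Education
  P3: Experience <- UrbanRes -> Region <- Education
  P4: Experience <- UrbanRes -> Ability <- Income -> Education
  P5: Experience <- UrbanRes -> Ability <- Income -> Region <- Education
The empty set is not sufficient: P1 (Experience <- UrbanRes -> Education) has no collider blocking it and no conditioned non-collider, so it is open.
Try {UrbanRes}:
  P1: blocked at fork node UrbanRes ∈ conditioning set.
  P2: blocked at fork node UrbanRes ∈ conditioning set.
  P3: blocked at fork node UrbanRes ∈ conditioning set.
  P4: blocked at fork node UrbanRes ∈ conditioning set.
  P5: blocked at fork node UrbanRes ∈ conditioning set.
{UrbanRes} contains no descendant of Experience and blocks every backdoor path.
No other singleton works — e.g. {UnionMember} leaves P1 open — so {UrbanRes} is the unique smallest valid adjustment set.

{UrbanRes}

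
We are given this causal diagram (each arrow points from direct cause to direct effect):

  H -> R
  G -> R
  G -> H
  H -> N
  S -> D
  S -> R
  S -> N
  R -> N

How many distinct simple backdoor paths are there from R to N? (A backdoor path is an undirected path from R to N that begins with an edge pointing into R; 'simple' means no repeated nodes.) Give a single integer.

3

A backdoor path from R to N is any simple undirected path whose first edge points into R (i.e. leaves R via a parent).
Parents of R: {G, H, S}.
Enumerating:
  P1: R <- S -> N
  P2: R <- G -> H -> N
  P3: R <- H -> N
That exhausts the simple backdoor paths. Count: 3.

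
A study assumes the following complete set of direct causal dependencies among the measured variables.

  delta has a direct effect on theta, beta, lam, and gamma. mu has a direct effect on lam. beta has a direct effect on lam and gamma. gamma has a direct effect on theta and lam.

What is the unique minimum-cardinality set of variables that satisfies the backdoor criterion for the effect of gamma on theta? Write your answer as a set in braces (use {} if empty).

{delta}

Variables eligible for adjustment (non-descendants of gamma, excluding gamma and theta): {beta, delta, mu}.
Backdoor paths from gamma to theta:
  P1: gamma <- delta -> theta
  P2: gamma <- beta <- delta -> theta
  P3: gamma <- beta -> lam <- delta -> theta
The empty set is not sufficient: P1 (gamma <- delta -> theta) has no collider blocking it and no conditioned non-collider, so it is open.
Try {delta}:
  P1: blocked at fork node delta ∈ conditioning set.
  P2: blocked at fork node delta ∈ conditioning set.
  P3: blocked at collider lam (neither it nor any descendant is in the conditioning set).
{delta} contains no descendant of gamma and blocks every backdoor path.
No other singleton works — e.g. {beta} leaves P1 open — so {delta} is the unique smallest valid adjustment set.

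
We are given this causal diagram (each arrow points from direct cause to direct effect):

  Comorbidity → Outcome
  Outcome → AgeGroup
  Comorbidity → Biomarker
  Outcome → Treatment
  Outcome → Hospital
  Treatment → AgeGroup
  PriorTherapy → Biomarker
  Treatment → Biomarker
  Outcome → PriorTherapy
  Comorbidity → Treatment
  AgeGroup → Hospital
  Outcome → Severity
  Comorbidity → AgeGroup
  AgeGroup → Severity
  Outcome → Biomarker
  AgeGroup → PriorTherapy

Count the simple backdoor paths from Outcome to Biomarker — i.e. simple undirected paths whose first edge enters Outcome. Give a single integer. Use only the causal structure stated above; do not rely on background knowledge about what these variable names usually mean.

5

A backdoor path from Outcome to Biomarker is any simple undirected path whose first edge points into Outcome (i.e. leaves Outcome via a parent).
Parents of Outcome: {Comorbidity}.
Enumerating:
  P1: Outcome <- Comorbidity -> Treatment -> AgeGroup -> PriorTherapy -> Biomarker
  P2: Outcome <- Comorbidity -> Treatment -> Biomarker
  P3: Outcome <- Comorbidity -> AgeGroup <- Treatment -> Biomarker
  P4: Outcome <- Comorbidity -> AgeGroup -> PriorTherapy -> Biomarker
  P5: Outcome <- Comorbidity -> Biomarker
That exhausts the simple backdoor paths. Count: 5.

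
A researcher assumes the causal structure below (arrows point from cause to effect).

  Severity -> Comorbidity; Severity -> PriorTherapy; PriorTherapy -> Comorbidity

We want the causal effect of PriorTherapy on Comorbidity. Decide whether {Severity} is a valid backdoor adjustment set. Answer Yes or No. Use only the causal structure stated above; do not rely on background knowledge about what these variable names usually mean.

Backdoor paths from PriorTherapy to Comorbidity (paths whose first edge points into PriorTherapy):
  P1: PriorTherapy <- Severity -> Comorbidity
Condition 1 (no descendant of PriorTherapy in the set): holds — descendants of PriorTherapy are {Comorbidity}; none are in {Severity}.
Condition 2 (every backdoor path blocked by {Severity}):
  P1: blocked at fork node Severity ∈ conditioning set.
{Severity} satisfies the backdoor criterion.

Yes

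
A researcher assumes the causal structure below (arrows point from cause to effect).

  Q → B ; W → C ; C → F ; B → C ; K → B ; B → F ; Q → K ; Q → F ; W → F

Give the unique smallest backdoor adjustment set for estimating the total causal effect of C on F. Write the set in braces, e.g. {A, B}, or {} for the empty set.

{B, W}

Variables eligible for adjustment (non-descendants of C, excluding C and F): {B, K, Q, W}.
Backdoor paths from C to F:
  P1: C <- B <- Q -> F
  P2: C <- B <- K <- Q -> F
  P3: C <- B -> F
  P4: C <- W -> F
The empty set is not sufficient: P1 (C <- B <- Q -> F) has no collider blocking it and no conditioned non-collider, so it is open.
Try {B, W}:
  P1: blocked at chain node B ∈ conditioning set.
  P2: blocked at chain node B ∈ conditioning set.
  P3: blocked at fork node B ∈ conditioning set.
  P4: blocked at fork node W ∈ conditioning set.
{B, W} contains no descendant of C and blocks every backdoor path.
Every element of {B, W} is needed (dropping B leaves P1 open; dropping W leaves P4 open), so no proper subset is valid.
Among all size-2 subsets of the eligible variables, only {B, W} blocks every backdoor path, so it is the unique smallest valid adjustment set.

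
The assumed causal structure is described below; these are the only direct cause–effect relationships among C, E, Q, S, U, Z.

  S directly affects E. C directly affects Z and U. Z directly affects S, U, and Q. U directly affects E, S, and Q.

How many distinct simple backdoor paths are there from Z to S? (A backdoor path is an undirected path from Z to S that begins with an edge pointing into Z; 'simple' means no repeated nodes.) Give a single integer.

2

A backdoor path from Z to S is any simple undirected path whose first edge points into Z (i.e. leaves Z via a parent).
Parents of Z: {C}.
Enumerating:
  P1: Z <- C -> U -> S
  P2: Z <- C -> U -> E <- S
That exhausts the simple backdoor paths. Count: 2.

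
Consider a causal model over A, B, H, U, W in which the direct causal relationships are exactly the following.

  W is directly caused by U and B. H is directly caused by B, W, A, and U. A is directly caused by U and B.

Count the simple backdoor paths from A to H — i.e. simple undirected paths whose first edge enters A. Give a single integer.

6

A backdoor path from A to H is any simple undirected path whose first edge points into A (i.e. leaves A via a parent).
Parents of A: {B, U}.
Enumerating:
  P1: A <- U -> W <- B -> H
  P2: A <- U -> W -> H
  P3: A <- U -> H
  P4: A <- B -> W <- U -> H
  P5: A <- B -> W -> H
  P6: A <- B -> H
That exhausts the simple backdoor paths. Count: 6.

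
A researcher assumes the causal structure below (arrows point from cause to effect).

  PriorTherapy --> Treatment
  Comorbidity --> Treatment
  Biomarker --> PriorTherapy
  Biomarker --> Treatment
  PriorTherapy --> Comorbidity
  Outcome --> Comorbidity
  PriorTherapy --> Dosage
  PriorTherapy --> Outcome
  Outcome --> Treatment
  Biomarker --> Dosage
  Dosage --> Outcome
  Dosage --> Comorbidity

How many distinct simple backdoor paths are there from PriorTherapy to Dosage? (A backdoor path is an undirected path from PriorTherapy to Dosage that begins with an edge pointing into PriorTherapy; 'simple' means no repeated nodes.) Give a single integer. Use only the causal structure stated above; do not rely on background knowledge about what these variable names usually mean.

5

A backdoor path from PriorTherapy to Dosage is any simple undirected path whose first edge points into PriorTherapy (i.e. leaves PriorTherapy via a parent).
Parents of PriorTherapy: {Biomarker}.
Enumerating:
  P1: PriorTherapy <- Biomarker -> Dosage
  P2: PriorTherapy <- Biomarker -> Treatment <- Outcome <- Dosage
  P3: PriorTherapy <- Biomarker -> Treatment <- Outcome -> Comorbidity <- Dosage
  P4: PriorTherapy <- Biomarker -> Treatment <- Comorbidity <- Dosage
  P5: PriorTherapy <- Biomarker -> Treatment <- Comorbidity <- Outcome <- Dosage
That exhausts the simple backdoor paths. Count: 5.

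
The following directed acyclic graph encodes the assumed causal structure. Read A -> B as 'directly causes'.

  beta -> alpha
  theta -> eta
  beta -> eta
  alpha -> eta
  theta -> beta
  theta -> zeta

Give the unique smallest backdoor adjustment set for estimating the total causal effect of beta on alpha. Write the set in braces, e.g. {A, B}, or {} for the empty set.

Variables eligible for adjustment (non-descendants of beta, excluding beta and alpha): {theta, zeta}.
Backdoor paths from beta to alpha:
  P1: beta <- theta -> eta <- alpha
Each backdoor path contains an unconditioned collider, so every path is already blocked with the empty conditioning set:
  P1: blocked at collider eta (neither it nor any descendant is in the conditioning set).
The empty set is therefore the unique smallest valid set.

{}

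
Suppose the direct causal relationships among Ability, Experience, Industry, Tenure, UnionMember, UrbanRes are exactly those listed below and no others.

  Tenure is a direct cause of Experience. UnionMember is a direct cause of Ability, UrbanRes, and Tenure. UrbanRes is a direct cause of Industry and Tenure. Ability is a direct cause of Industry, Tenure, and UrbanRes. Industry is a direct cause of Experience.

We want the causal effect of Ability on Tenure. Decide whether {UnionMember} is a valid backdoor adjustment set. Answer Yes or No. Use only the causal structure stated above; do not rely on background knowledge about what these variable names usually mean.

Backdoor paths from Ability to Tenure (paths whose first edge points into Ability):
  P1: Ability <- UnionMember -> UrbanRes -> Industry -> Experience <- Tenure
  P2: Ability <- UnionMember -> UrbanRes -> Tenure
  P3: Ability <- UnionMember -> Tenure
Condition 1 (no descendant of Ability in the set): holds — descendants of Ability are {Experience, Industry, Tenure, UrbanRes}; none are in {UnionMember}.
Condition 2 (every backdoor path blocked by {UnionMember}):
  P1: blocked at fork node UnionMember ∈ conditioning set.
  P2: blocked at fork node UnionMember ∈ conditioning set.
  P3: blocked at fork node UnionMember ∈ conditioning set.
{UnionMember} satisfies the backdoor criterion.

Yes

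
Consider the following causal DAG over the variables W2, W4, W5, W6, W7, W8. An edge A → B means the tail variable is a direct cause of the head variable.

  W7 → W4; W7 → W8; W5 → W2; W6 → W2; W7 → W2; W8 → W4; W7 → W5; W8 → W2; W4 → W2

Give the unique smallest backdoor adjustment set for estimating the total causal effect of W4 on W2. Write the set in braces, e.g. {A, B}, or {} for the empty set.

{W7, W8}

Variables eligible for adjustment (non-descendants of W4, excluding W4 and W2): {W5, W6, W7, W8}.
Backdoor paths from W4 to W2:
  P1: W4 <- W7 -> W8 -> W2
  P2: W4 <- W7 -> W5 -> W2
  P3: W4 <- W7 -> W2
  P4: W4 <- W8 <- W7 -> W5 -> W2
  P5: W4 <- W8 <- W7 -> W2
  P6: W4 <- W8 -> W2
The empty set is not sufficient: P1 (W4 <- W7 -> W8 -> W2) has no collider blocking it and no conditioned non-collider, so it is open.
Try {W7, W8}:
  P1: blocked at fork node W7 ∈ conditioning set.
  P2: blocked at fork node W7 ∈ conditioning set.
  P3: blocked at fork node W7 ∈ conditioning set.
  P4: blocked at chain node W8 ∈ conditioning set.
  P5: blocked at chain node W8 ∈ conditioning set.
  P6: blocked at fork node W8 ∈ conditioning set.
{W7, W8} contains no descendant of W4 and blocks every backdoor path.
Every element of {W7, W8} is needed (dropping W7 leaves P2 open; dropping W8 leaves P6 open), so no proper subset is valid.
Among all size-2 subsets of the eligible variables, only {W7, W8} blocks every backdoor path, so it is the unique smallest valid adjustment set.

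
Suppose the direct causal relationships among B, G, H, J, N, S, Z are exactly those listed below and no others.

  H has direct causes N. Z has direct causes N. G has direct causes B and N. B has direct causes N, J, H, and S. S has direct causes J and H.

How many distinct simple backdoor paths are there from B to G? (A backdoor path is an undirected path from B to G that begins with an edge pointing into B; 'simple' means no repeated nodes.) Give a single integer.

A backdoor path from B to G is any simple undirected path whose first edge points into B (i.e. leaves B via a parent).
Parents of B: {H, J, N, S}.
Enumerating:
  P1: B <- J -> S <- H <- N -> G
  P2: B <- N -> G
  P3: B <- H <- N -> G
  P4: B <- S <- H <- N -> G
That exhausts the simple backdoor paths. Count: 4.

4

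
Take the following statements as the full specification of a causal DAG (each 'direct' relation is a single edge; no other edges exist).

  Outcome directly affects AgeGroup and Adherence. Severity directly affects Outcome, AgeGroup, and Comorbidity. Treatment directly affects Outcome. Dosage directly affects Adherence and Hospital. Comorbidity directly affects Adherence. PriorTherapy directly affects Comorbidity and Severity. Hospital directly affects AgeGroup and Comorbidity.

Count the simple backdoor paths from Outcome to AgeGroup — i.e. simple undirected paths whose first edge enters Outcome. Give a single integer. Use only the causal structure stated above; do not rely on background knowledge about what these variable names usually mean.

A backdoor path from Outcome to AgeGroup is any simple undirected path whose first edge points into Outcome (i.e. leaves Outcome via a parent).
Parents of Outcome: {Severity, Treatment}.
Enumerating:
  P1: Outcome <- Severity <- PriorTherapy -> Comorbidity <- Hospital -> AgeGroup
  P2: Outcome <- Severity <- PriorTherapy -> Comorbidity -> Adherence <- Dosage -> Hospital -> AgeGroup
  P3: Outcome <- Severity -> Comorbidity <- Hospital -> AgeGroup
  P4: Outcome <- Severity -> Comorbidity -> Adherence <- Dosage -> Hospital -> AgeGroup
  P5: Outcome <- Severity -> AgeGroup
That exhausts the simple backdoor paths. Count: 5.

5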